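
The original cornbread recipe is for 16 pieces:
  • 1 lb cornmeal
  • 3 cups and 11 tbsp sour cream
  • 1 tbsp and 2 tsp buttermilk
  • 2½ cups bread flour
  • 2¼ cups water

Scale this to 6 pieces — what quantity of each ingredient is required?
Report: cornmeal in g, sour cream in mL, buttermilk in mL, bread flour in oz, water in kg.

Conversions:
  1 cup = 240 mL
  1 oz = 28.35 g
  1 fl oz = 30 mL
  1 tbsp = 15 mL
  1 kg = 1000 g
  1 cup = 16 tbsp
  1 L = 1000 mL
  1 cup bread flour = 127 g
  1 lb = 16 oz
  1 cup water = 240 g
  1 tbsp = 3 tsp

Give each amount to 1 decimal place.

cornmeal: 170.1 g; sour cream: 331.9 mL; buttermilk: 9.4 mL; bread flour: 4.2 oz; water: 0.2 kg

Scaling factor: 6/16 = 3/8 = 0.375.
cornmeal: 1 lb × 3/8 × 16 oz/lb × 28.35 g/oz = 170.1 g
sour cream: (3 cup + 11 tbsp = 3.6875 cup) × 3/8 × 240 mL/cup ≈ 331.9 mL
buttermilk: (1 tbsp + 2 tsp = 5/3 tbsp) × 3/8 × 15 mL/tbsp ≈ 9.4 mL
bread flour: 2.5 cup × 3/8 × 127 g/cup ÷ 28.35 g/oz ≈ 4.2 oz
water: 2.25 cup × 3/8 × 240 g/cup ÷ 1000 g/kg ≈ 0.2 kg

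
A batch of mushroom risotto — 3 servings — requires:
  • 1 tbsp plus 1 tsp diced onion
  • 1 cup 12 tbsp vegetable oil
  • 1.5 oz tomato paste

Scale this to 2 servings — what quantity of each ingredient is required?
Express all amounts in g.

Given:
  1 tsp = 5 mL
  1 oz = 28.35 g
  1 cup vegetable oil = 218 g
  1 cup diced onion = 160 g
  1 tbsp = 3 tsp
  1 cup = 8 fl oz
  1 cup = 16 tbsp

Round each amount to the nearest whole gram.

diced onion: 9 g; vegetable oil: 254 g; tomato paste: 28 g

Scaling factor: 2/3.
diced onion: (1 tbsp + 1 tsp = 4/3 tbsp) × 2/3 ÷ 16 tbsp/cup × 160 g/cup ≈ 9 g
vegetable oil: (1 cup + 12 tbsp = 1.75 cup) × 2/3 × 218 g/cup ≈ 254 g
tomato paste: 1.5 oz × 2/3 × 28.35 g/oz ≈ 28 g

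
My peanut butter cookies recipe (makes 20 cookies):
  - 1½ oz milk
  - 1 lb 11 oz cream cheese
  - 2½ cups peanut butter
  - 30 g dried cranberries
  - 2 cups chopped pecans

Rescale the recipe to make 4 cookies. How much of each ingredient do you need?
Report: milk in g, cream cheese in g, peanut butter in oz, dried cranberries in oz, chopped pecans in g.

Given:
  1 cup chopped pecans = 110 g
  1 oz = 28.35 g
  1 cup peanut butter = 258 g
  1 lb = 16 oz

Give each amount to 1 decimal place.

Scaling factor: 4/20 = 1/5 = 0.2.
milk: 1.5 oz × 1/5 × 28.35 g/oz ≈ 8.5 g
cream cheese: (1 lb + 11 oz = 1.6875 lb) × 1/5 × 16 oz/lb × 28.35 g/oz ≈ 153.1 g
peanut butter: 2.5 cup × 1/5 × 258 g/cup ÷ 28.35 g/oz ≈ 4.6 oz
dried cranberries: 30 g × 1/5 ÷ 28.35 g/oz ≈ 0.2 oz
chopped pecans: 2 cup × 1/5 × 110 g/cup = 44.0 g

milk: 8.5 g; cream cheese: 153.1 g; peanut butter: 4.6 oz; dried cranberries: 0.2 oz; chopped pecans: 44.0 g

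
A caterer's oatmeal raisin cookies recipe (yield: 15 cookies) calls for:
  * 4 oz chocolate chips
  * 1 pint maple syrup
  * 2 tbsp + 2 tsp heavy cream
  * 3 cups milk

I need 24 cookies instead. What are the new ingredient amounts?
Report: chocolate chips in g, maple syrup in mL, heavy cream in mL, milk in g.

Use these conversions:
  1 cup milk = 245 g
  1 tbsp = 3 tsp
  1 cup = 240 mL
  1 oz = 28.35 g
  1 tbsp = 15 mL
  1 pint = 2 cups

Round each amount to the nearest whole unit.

chocolate chips: 181 g; maple syrup: 768 mL; heavy cream: 64 mL; milk: 1176 g

Scaling factor: 24/15 = 8/5 = 1.6.
chocolate chips: 4 oz × 8/5 × 28.35 g/oz ≈ 181 g
maple syrup: 1 pint × 8/5 × 2 cup/pint × 240 mL/cup = 768 mL
heavy cream: (2 tbsp + 2 tsp = 8/3 tbsp) × 8/5 × 15 mL/tbsp = 64 mL
milk: 3 cup × 8/5 × 245 g/cup = 1176 g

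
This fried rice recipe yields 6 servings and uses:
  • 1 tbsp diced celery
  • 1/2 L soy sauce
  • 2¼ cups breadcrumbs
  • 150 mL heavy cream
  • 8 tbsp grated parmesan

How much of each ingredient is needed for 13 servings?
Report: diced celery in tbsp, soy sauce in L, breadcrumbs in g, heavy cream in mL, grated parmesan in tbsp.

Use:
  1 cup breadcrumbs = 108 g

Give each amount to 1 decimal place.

Scaling factor: 13/6.
diced celery: 1 tbsp × 13/6 ≈ 2.2 tbsp
soy sauce: 0.5 L × 13/6 ≈ 1.1 L
breadcrumbs: 2.25 cup × 13/6 × 108 g/cup = 526.5 g
heavy cream: 150 mL × 13/6 = 325.0 mL
grated parmesan: 8 tbsp × 13/6 ≈ 17.3 tbsp

diced celery: 2.2 tbsp; soy sauce: 1.1 L; breadcrumbs: 526.5 g; heavy cream: 325.0 mL; grated parmesan: 17.3 tbsp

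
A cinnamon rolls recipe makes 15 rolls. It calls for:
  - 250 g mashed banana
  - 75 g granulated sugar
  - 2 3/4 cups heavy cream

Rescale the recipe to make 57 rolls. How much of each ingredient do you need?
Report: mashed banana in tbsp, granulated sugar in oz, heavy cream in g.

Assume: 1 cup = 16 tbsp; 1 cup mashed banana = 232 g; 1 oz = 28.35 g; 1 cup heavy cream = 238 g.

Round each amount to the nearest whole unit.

mashed banana: 66 tbsp; granulated sugar: 10 oz; heavy cream: 2487 g

Scaling factor: 57/15 = 19/5 = 3.8.
mashed banana: 250 g × 19/5 ÷ 232 g/cup × 16 tbsp/cup ≈ 66 tbsp
granulated sugar: 75 g × 19/5 ÷ 28.35 g/oz ≈ 10 oz
heavy cream: 2.75 cup × 19/5 × 238 g/cup ≈ 2487 g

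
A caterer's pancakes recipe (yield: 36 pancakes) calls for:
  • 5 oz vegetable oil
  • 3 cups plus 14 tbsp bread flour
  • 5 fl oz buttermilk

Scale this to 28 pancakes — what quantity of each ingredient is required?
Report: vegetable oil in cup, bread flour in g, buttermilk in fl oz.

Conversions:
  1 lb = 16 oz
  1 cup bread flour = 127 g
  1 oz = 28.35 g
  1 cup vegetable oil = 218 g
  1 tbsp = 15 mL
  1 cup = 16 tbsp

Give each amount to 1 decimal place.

vegetable oil: 0.5 cup; bread flour: 382.8 g; buttermilk: 3.9 fl oz

Scaling factor: 28/36 = 7/9.
vegetable oil: 5 oz × 7/9 × 28.35 g/oz ÷ 218 g/cup ≈ 0.5 cup
bread flour: (3 cup + 14 tbsp = 3.875 cup) × 7/9 × 127 g/cup ≈ 382.8 g
buttermilk: 5 fl oz × 7/9 ≈ 3.9 fl oz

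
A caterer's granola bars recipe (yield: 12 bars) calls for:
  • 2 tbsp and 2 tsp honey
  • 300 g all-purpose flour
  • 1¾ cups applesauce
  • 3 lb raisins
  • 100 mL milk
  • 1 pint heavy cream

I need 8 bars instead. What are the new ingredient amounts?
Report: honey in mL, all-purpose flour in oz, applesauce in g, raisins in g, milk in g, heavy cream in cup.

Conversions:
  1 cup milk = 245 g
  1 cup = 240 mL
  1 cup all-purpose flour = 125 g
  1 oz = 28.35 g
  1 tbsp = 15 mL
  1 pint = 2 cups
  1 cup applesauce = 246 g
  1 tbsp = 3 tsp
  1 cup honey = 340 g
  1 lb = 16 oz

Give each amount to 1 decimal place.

Scaling factor: 8/12 = 2/3.
honey: (2 tbsp + 2 tsp = 8/3 tbsp) × 2/3 × 15 mL/tbsp ≈ 26.7 mL
all-purpose flour: 300 g × 2/3 ÷ 28.35 g/oz ≈ 7.1 oz
applesauce: 1.75 cup × 2/3 × 246 g/cup = 287.0 g
raisins: 3 lb × 2/3 × 16 oz/lb × 28.35 g/oz = 907.2 g
milk: 100 mL × 2/3 ÷ 240 mL/cup × 245 g/cup ≈ 68.1 g
heavy cream: 1 pint × 2/3 × 2 cup/pint ≈ 1.3 cup

honey: 26.7 mL; all-purpose flour: 7.1 oz; applesauce: 287.0 g; raisins: 907.2 g; milk: 68.1 g; heavy cream: 1.3 cup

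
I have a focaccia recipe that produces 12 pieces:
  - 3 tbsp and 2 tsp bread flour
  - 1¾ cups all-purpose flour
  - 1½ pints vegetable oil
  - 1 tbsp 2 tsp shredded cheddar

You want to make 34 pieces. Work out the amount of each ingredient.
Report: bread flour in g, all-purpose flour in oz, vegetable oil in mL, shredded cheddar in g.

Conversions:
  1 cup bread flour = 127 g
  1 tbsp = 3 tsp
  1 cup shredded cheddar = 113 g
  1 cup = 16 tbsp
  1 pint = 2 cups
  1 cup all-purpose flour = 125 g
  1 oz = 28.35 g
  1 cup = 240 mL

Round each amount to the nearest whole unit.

Scaling factor: 34/12 = 17/6.
bread flour: (3 tbsp + 2 tsp = 11/3 tbsp) × 17/6 ÷ 16 tbsp/cup × 127 g/cup ≈ 82 g
all-purpose flour: 1.75 cup × 17/6 × 125 g/cup ÷ 28.35 g/oz ≈ 22 oz
vegetable oil: 1.5 pint × 17/6 × 2 cup/pint × 240 mL/cup = 2040 mL
shredded cheddar: (1 tbsp + 2 tsp = 5/3 tbsp) × 17/6 ÷ 16 tbsp/cup × 113 g/cup ≈ 33 g

bread flour: 82 g; all-purpose flour: 22 oz; vegetable oil: 2040 mL; shredded cheddar: 33 g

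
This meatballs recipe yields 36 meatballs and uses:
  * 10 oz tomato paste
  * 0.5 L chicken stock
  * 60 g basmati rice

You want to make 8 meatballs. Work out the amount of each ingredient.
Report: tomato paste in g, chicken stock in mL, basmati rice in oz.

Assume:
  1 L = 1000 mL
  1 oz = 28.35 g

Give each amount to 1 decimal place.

tomato paste: 63.0 g; chicken stock: 111.1 mL; basmati rice: 0.5 oz

Scaling factor: 8/36 = 2/9.
tomato paste: 10 oz × 2/9 × 28.35 g/oz = 63.0 g
chicken stock: 0.5 L × 2/9 × 1000 mL/L ≈ 111.1 mL
basmati rice: 60 g × 2/9 ÷ 28.35 g/oz ≈ 0.5 oz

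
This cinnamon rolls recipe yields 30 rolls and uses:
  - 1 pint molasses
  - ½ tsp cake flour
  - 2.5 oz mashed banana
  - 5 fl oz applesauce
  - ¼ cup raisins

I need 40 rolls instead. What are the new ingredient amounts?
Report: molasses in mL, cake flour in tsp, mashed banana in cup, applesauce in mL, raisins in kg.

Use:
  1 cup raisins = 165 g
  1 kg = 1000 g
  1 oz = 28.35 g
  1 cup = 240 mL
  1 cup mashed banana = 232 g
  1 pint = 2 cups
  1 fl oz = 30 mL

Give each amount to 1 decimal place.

molasses: 640.0 mL; cake flour: 0.7 tsp; mashed banana: 0.4 cup; applesauce: 200.0 mL; raisins: 0.1 kg

Scaling factor: 40/30 = 4/3.
molasses: 1 pint × 4/3 × 2 cup/pint × 240 mL/cup = 640.0 mL
cake flour: 0.5 tsp × 4/3 ≈ 0.7 tsp
mashed banana: 2.5 oz × 4/3 × 28.35 g/oz ÷ 232 g/cup ≈ 0.4 cup
applesauce: 5 fl oz × 4/3 × 30 mL/fl oz = 200.0 mL
raisins: 0.25 cup × 4/3 × 165 g/cup ÷ 1000 g/kg ≈ 0.1 kg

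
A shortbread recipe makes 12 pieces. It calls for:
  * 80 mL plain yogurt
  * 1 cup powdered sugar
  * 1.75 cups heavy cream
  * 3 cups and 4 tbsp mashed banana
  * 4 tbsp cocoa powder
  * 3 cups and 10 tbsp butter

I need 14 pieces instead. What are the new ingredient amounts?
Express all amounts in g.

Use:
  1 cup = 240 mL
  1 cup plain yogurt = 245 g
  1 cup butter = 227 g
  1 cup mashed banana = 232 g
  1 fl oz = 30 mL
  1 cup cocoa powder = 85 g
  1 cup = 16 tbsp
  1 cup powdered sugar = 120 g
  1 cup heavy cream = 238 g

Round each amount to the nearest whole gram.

Scaling factor: 14/12 = 7/6.
plain yogurt: 80 mL × 7/6 ÷ 240 mL/cup × 245 g/cup ≈ 95 g
powdered sugar: 1 cup × 7/6 × 120 g/cup = 140 g
heavy cream: 1.75 cup × 7/6 × 238 g/cup ≈ 486 g
mashed banana: (3 cup + 4 tbsp = 3.25 cup) × 7/6 × 232 g/cup ≈ 880 g
cocoa powder: 4 tbsp × 7/6 ÷ 16 tbsp/cup × 85 g/cup ≈ 25 g
butter: (3 cup + 10 tbsp = 3.625 cup) × 7/6 × 227 g/cup ≈ 960 g

plain yogurt: 95 g; powdered sugar: 140 g; heavy cream: 486 g; mashed banana: 880 g; cocoa powder: 25 g; butter: 960 g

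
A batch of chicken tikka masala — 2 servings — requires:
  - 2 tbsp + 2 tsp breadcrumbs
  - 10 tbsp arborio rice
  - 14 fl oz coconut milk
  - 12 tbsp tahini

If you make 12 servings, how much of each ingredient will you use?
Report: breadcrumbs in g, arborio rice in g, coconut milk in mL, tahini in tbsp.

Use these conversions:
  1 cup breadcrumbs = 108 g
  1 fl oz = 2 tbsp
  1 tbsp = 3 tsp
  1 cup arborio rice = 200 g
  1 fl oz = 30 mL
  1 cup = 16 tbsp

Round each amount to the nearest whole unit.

breadcrumbs: 108 g; arborio rice: 750 g; coconut milk: 2520 mL; tahini: 72 tbsp

Scaling factor: 12/2 = 6.
breadcrumbs: (2 tbsp + 2 tsp = 8/3 tbsp) × 6 ÷ 16 tbsp/cup × 108 g/cup = 108 g
arborio rice: 10 tbsp × 6 ÷ 16 tbsp/cup × 200 g/cup = 750 g
coconut milk: 14 fl oz × 6 × 30 mL/fl oz = 2520 mL
tahini: 12 tbsp × 6 = 72 tbsp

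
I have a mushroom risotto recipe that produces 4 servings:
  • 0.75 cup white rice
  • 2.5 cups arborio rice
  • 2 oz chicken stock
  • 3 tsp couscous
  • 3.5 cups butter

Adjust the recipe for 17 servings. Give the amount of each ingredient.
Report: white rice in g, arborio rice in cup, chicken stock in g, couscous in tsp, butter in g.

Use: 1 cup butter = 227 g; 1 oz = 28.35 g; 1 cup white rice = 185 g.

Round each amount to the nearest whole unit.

white rice: 590 g; arborio rice: 11 cup; chicken stock: 241 g; couscous: 13 tsp; butter: 3377 g

Scaling factor: 17/4 = 4.25.
white rice: 0.75 cup × 17/4 × 185 g/cup ≈ 590 g
arborio rice: 2.5 cup × 17/4 ≈ 11 cup
chicken stock: 2 oz × 17/4 × 28.35 g/oz ≈ 241 g
couscous: 3 tsp × 17/4 ≈ 13 tsp
butter: 3.5 cup × 17/4 × 227 g/cup ≈ 3377 g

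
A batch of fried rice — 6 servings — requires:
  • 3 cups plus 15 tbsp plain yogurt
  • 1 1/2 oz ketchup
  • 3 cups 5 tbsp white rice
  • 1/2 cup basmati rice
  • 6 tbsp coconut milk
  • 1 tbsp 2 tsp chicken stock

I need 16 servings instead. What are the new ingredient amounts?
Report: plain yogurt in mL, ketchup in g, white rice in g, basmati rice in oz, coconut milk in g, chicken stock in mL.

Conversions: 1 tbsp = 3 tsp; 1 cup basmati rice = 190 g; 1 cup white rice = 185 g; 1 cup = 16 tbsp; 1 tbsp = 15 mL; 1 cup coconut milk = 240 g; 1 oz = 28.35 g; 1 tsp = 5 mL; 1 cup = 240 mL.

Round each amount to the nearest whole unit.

plain yogurt: 2520 mL; ketchup: 113 g; white rice: 1634 g; basmati rice: 9 oz; coconut milk: 240 g; chicken stock: 67 mL

Scaling factor: 16/6 = 8/3.
plain yogurt: (3 cup + 15 tbsp = 3.9375 cup) × 8/3 × 240 mL/cup = 2520 mL
ketchup: 1.5 oz × 8/3 × 28.35 g/oz ≈ 113 g
white rice: (3 cup + 5 tbsp = 3.3125 cup) × 8/3 × 185 g/cup ≈ 1634 g
basmati rice: 0.5 cup × 8/3 × 190 g/cup ÷ 28.35 g/oz ≈ 9 oz
coconut milk: 6 tbsp × 8/3 ÷ 16 tbsp/cup × 240 g/cup = 240 g
chicken stock: (1 tbsp + 2 tsp = 5/3 tbsp) × 8/3 × 15 mL/tbsp ≈ 67 mL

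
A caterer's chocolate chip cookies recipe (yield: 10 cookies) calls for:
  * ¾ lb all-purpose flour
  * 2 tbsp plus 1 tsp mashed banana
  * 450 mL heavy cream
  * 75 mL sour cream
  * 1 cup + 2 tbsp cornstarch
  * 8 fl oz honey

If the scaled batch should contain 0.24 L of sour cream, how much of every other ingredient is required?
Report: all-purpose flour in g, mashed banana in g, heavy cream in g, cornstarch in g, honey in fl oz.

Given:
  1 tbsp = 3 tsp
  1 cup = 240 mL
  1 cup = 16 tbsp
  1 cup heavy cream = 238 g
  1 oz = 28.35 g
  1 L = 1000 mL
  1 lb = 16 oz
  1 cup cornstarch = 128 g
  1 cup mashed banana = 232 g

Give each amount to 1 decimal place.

all-purpose flour: 1088.6 g; mashed banana: 108.3 g; heavy cream: 1428.0 g; cornstarch: 460.8 g; honey: 25.6 fl oz

The original recipe has 0.075 L of sour cream, so the scaling factor is 0.24 ÷ 0.075 = 16/5 = 3.2.
all-purpose flour: 0.75 lb × 16/5 × 16 oz/lb × 28.35 g/oz ≈ 1088.6 g
mashed banana: (2 tbsp + 1 tsp = 7/3 tbsp) × 16/5 ÷ 16 tbsp/cup × 232 g/cup ≈ 108.3 g
heavy cream: 450 mL × 16/5 ÷ 240 mL/cup × 238 g/cup = 1428.0 g
cornstarch: (1 cup + 2 tbsp = 1.125 cup) × 16/5 × 128 g/cup = 460.8 g
honey: 8 fl oz × 16/5 = 25.6 fl oz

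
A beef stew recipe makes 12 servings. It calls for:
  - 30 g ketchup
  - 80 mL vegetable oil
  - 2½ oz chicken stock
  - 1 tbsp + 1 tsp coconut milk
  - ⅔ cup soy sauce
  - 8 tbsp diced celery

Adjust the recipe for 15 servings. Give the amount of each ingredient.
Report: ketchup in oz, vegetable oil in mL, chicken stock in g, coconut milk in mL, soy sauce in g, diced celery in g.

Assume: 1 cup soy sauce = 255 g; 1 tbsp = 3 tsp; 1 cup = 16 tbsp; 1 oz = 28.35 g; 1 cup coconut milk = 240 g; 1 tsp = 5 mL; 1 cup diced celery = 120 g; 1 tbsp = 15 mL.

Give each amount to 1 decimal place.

Scaling factor: 15/12 = 5/4 = 1.25.
ketchup: 30 g × 5/4 ÷ 28.35 g/oz ≈ 1.3 oz
vegetable oil: 80 mL × 5/4 = 100.0 mL
chicken stock: 2.5 oz × 5/4 × 28.35 g/oz ≈ 88.6 g
coconut milk: (1 tbsp + 1 tsp = 4/3 tbsp) × 5/4 × 15 mL/tbsp = 25.0 mL
soy sauce: 2/3 cup × 5/4 × 255 g/cup = 212.5 g
diced celery: 8 tbsp × 5/4 ÷ 16 tbsp/cup × 120 g/cup = 75.0 g

ketchup: 1.3 oz; vegetable oil: 100.0 mL; chicken stock: 88.6 g; coconut milk: 25.0 mL; soy sauce: 212.5 g; diced celery: 75.0 g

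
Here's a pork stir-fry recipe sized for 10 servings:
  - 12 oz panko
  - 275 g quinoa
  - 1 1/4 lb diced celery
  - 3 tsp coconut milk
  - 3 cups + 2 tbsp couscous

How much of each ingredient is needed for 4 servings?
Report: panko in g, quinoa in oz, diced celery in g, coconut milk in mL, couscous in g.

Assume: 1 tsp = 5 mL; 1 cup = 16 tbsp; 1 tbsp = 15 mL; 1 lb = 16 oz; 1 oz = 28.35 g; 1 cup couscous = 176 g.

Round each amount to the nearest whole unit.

Scaling factor: 4/10 = 2/5 = 0.4.
panko: 12 oz × 2/5 × 28.35 g/oz ≈ 136 g
quinoa: 275 g × 2/5 ÷ 28.35 g/oz ≈ 4 oz
diced celery: 1.25 lb × 2/5 × 16 oz/lb × 28.35 g/oz ≈ 227 g
coconut milk: 3 tsp × 2/5 × 5 mL/tsp = 6 mL
couscous: (3 cup + 2 tbsp = 3.125 cup) × 2/5 × 176 g/cup = 220 g

panko: 136 g; quinoa: 4 oz; diced celery: 227 g; coconut milk: 6 mL; couscous: 220 g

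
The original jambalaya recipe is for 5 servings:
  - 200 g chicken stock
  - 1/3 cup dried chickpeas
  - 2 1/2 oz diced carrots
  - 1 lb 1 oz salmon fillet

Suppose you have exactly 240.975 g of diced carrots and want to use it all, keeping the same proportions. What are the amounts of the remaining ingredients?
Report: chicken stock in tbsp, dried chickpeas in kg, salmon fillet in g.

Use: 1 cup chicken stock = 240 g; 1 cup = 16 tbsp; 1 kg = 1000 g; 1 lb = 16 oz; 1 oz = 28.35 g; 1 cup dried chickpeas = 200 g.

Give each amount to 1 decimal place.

chicken stock: 45.3 tbsp; dried chickpeas: 0.2 kg; salmon fillet: 1638.6 g

The original recipe has 70.875 g of diced carrots, so the scaling factor is 240.975 ÷ 70.875 = 17/5 = 3.4.
chicken stock: 200 g × 17/5 ÷ 240 g/cup × 16 tbsp/cup ≈ 45.3 tbsp
dried chickpeas: 1/3 cup × 17/5 × 200 g/cup ÷ 1000 g/kg ≈ 0.2 kg
salmon fillet: (1 lb + 1 oz = 1.0625 lb) × 17/5 × 16 oz/lb × 28.35 g/oz ≈ 1638.6 g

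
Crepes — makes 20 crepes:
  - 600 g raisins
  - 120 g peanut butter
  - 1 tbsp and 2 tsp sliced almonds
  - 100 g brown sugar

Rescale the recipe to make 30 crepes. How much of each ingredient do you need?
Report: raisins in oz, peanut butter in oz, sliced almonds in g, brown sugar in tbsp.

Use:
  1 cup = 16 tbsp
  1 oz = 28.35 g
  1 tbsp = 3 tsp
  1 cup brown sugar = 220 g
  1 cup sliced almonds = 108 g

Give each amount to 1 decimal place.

raisins: 31.7 oz; peanut butter: 6.3 oz; sliced almonds: 16.9 g; brown sugar: 10.9 tbsp

Scaling factor: 30/20 = 3/2 = 1.5.
raisins: 600 g × 3/2 ÷ 28.35 g/oz ≈ 31.7 oz
peanut butter: 120 g × 3/2 ÷ 28.35 g/oz ≈ 6.3 oz
sliced almonds: (1 tbsp + 2 tsp = 5/3 tbsp) × 3/2 ÷ 16 tbsp/cup × 108 g/cup ≈ 16.9 g
brown sugar: 100 g × 3/2 ÷ 220 g/cup × 16 tbsp/cup ≈ 10.9 tbsp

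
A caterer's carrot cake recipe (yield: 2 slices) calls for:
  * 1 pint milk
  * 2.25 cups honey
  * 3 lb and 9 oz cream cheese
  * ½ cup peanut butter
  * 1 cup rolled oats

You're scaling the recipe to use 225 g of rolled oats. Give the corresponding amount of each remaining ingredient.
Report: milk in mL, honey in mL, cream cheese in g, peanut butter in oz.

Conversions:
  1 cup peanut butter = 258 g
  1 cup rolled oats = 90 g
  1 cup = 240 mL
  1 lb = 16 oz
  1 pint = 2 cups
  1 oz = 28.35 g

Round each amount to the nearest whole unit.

The original recipe has 90 g of rolled oats, so the scaling factor is 225 ÷ 90 = 5/2 = 2.5.
milk: 1 pint × 5/2 × 2 cup/pint × 240 mL/cup = 1200 mL
honey: 2.25 cup × 5/2 × 240 mL/cup = 1350 mL
cream cheese: (3 lb + 9 oz = 3.5625 lb) × 5/2 × 16 oz/lb × 28.35 g/oz ≈ 4040 g
peanut butter: 0.5 cup × 5/2 × 258 g/cup ÷ 28.35 g/oz ≈ 11 oz

milk: 1200 mL; honey: 1350 mL; cream cheese: 4040 g; peanut butter: 11 oz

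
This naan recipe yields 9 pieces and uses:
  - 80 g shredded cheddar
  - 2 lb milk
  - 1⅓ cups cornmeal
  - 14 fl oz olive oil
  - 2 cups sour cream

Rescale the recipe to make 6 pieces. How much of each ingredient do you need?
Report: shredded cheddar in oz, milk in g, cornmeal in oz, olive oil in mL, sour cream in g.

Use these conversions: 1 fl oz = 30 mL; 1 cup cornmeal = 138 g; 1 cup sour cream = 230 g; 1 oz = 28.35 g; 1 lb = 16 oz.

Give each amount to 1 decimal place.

Scaling factor: 6/9 = 2/3.
shredded cheddar: 80 g × 2/3 ÷ 28.35 g/oz ≈ 1.9 oz
milk: 2 lb × 2/3 × 16 oz/lb × 28.35 g/oz = 604.8 g
cornmeal: 4/3 cup × 2/3 × 138 g/cup ÷ 28.35 g/oz ≈ 4.3 oz
olive oil: 14 fl oz × 2/3 × 30 mL/fl oz = 280.0 mL
sour cream: 2 cup × 2/3 × 230 g/cup ≈ 306.7 g

shredded cheddar: 1.9 oz; milk: 604.8 g; cornmeal: 4.3 oz; olive oil: 280.0 mL; sour cream: 306.7 g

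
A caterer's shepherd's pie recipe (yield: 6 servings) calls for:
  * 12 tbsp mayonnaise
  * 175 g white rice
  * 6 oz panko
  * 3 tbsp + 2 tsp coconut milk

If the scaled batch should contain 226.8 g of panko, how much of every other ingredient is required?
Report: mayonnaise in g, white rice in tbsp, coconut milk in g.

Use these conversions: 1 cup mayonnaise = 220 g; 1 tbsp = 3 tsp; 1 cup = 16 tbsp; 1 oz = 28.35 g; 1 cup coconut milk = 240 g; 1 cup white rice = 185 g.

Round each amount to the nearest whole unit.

mayonnaise: 220 g; white rice: 20 tbsp; coconut milk: 73 g

The original recipe has 170.1 g of panko, so the scaling factor is 226.8 ÷ 170.1 = 4/3.
mayonnaise: 12 tbsp × 4/3 ÷ 16 tbsp/cup × 220 g/cup = 220 g
white rice: 175 g × 4/3 ÷ 185 g/cup × 16 tbsp/cup ≈ 20 tbsp
coconut milk: (3 tbsp + 2 tsp = 11/3 tbsp) × 4/3 ÷ 16 tbsp/cup × 240 g/cup ≈ 73 g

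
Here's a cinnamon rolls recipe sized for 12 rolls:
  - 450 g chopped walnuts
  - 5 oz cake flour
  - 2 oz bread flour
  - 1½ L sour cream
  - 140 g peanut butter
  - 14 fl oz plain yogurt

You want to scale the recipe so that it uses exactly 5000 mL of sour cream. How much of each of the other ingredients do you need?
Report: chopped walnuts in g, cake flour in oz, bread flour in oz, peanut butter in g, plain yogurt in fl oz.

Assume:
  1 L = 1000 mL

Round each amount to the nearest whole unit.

The original recipe has 1500 mL of sour cream, so the scaling factor is 5000 ÷ 1500 = 10/3.
chopped walnuts: 450 g × 10/3 = 1500 g
cake flour: 5 oz × 10/3 ≈ 17 oz
bread flour: 2 oz × 10/3 ≈ 7 oz
peanut butter: 140 g × 10/3 ≈ 467 g
plain yogurt: 14 fl oz × 10/3 ≈ 47 fl oz

chopped walnuts: 1500 g; cake flour: 17 oz; bread flour: 7 oz; peanut butter: 467 g; plain yogurt: 47 fl oz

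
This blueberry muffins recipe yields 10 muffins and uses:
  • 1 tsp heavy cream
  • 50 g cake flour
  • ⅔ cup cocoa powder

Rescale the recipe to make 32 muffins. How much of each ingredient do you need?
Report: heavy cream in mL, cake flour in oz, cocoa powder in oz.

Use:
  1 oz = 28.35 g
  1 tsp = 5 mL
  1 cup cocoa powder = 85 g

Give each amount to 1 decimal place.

Scaling factor: 32/10 = 16/5 = 3.2.
heavy cream: 1 tsp × 16/5 × 5 mL/tsp = 16.0 mL
cake flour: 50 g × 16/5 ÷ 28.35 g/oz ≈ 5.6 oz
cocoa powder: 2/3 cup × 16/5 × 85 g/cup ÷ 28.35 g/oz ≈ 6.4 oz

heavy cream: 16.0 mL; cake flour: 5.6 oz; cocoa powder: 6.4 oz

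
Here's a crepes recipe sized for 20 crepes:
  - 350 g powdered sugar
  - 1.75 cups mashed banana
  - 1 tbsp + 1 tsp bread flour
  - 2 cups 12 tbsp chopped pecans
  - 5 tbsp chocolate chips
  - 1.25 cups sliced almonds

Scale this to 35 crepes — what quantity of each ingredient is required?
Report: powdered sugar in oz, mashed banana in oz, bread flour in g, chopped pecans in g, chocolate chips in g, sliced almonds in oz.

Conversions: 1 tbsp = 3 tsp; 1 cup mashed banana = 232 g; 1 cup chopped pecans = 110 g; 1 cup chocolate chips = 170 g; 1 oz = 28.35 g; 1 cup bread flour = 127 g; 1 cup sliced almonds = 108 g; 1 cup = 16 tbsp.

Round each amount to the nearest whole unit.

Scaling factor: 35/20 = 7/4 = 1.75.
powdered sugar: 350 g × 7/4 ÷ 28.35 g/oz ≈ 22 oz
mashed banana: 1.75 cup × 7/4 × 232 g/cup ÷ 28.35 g/oz ≈ 25 oz
bread flour: (1 tbsp + 1 tsp = 4/3 tbsp) × 7/4 ÷ 16 tbsp/cup × 127 g/cup ≈ 19 g
chopped pecans: (2 cup + 12 tbsp = 2.75 cup) × 7/4 × 110 g/cup ≈ 529 g
chocolate chips: 5 tbsp × 7/4 ÷ 16 tbsp/cup × 170 g/cup ≈ 93 g
sliced almonds: 1.25 cup × 7/4 × 108 g/cup ÷ 28.35 g/oz ≈ 8 oz

powdered sugar: 22 oz; mashed banana: 25 oz; bread flour: 19 g; chopped pecans: 529 g; chocolate chips: 93 g; sliced almonds: 8 oz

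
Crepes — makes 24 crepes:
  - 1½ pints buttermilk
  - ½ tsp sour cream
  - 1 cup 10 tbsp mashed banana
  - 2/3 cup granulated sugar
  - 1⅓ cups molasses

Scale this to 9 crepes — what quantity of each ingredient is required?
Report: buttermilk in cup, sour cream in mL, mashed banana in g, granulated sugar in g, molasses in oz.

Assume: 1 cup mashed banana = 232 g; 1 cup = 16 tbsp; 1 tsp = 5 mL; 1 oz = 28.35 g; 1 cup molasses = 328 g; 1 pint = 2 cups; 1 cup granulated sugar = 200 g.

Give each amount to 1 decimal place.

Scaling factor: 9/24 = 3/8 = 0.375.
buttermilk: 1.5 pint × 3/8 × 2 cup/pint ≈ 1.1 cup
sour cream: 0.5 tsp × 3/8 × 5 mL/tsp ≈ 0.9 mL
mashed banana: (1 cup + 10 tbsp = 1.625 cup) × 3/8 × 232 g/cup ≈ 141.4 g
granulated sugar: 2/3 cup × 3/8 × 200 g/cup = 50.0 g
molasses: 4/3 cup × 3/8 × 328 g/cup ÷ 28.35 g/oz ≈ 5.8 oz

buttermilk: 1.1 cup; sour cream: 0.9 mL; mashed banana: 141.4 g; granulated sugar: 50.0 g; molasses: 5.8 oz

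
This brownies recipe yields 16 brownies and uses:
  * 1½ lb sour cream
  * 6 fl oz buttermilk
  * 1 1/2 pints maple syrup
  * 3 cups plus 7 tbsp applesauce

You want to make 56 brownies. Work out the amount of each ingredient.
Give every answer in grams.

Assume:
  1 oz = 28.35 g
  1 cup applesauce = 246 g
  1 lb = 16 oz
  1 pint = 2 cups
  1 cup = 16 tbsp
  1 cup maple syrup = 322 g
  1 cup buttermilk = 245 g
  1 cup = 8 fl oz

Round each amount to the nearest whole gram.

sour cream: 2381 g; buttermilk: 643 g; maple syrup: 3381 g; applesauce: 2960 g

Scaling factor: 56/16 = 7/2 = 3.5.
sour cream: 1.5 lb × 7/2 × 16 oz/lb × 28.35 g/oz ≈ 2381 g
buttermilk: 6 fl oz × 7/2 ÷ 8 fl oz/cup × 245 g/cup ≈ 643 g
maple syrup: 1.5 pint × 7/2 × 2 cup/pint × 322 g/cup = 3381 g
applesauce: (3 cup + 7 tbsp = 3.4375 cup) × 7/2 × 246 g/cup ≈ 2960 g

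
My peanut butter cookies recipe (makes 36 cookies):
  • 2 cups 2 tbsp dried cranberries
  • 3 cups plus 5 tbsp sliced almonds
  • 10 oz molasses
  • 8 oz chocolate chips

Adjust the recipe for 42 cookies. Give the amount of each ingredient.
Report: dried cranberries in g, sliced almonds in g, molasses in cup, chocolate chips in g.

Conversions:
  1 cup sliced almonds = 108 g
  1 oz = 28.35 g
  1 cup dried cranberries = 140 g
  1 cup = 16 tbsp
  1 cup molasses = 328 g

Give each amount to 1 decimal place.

dried cranberries: 347.1 g; sliced almonds: 417.4 g; molasses: 1.0 cup; chocolate chips: 264.6 g

Scaling factor: 42/36 = 7/6.
dried cranberries: (2 cup + 2 tbsp = 2.125 cup) × 7/6 × 140 g/cup ≈ 347.1 g
sliced almonds: (3 cup + 5 tbsp = 3.3125 cup) × 7/6 × 108 g/cup ≈ 417.4 g
molasses: 10 oz × 7/6 × 28.35 g/oz ÷ 328 g/cup ≈ 1.0 cup
chocolate chips: 8 oz × 7/6 × 28.35 g/oz = 264.6 g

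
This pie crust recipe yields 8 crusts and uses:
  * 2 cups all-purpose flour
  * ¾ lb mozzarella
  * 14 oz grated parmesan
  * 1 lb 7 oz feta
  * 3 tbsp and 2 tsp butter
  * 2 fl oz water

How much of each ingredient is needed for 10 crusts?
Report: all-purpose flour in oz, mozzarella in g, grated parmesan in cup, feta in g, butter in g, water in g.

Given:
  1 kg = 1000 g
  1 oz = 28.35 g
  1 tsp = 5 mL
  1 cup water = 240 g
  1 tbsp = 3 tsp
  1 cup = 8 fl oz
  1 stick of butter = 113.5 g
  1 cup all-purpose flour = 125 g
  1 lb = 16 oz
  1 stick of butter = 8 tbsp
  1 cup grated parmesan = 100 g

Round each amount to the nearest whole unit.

Scaling factor: 10/8 = 5/4 = 1.25.
all-purpose flour: 2 cup × 5/4 × 125 g/cup ÷ 28.35 g/oz ≈ 11 oz
mozzarella: 0.75 lb × 5/4 × 16 oz/lb × 28.35 g/oz ≈ 425 g
grated parmesan: 14 oz × 5/4 × 28.35 g/oz ÷ 100 g/cup ≈ 5 cup
feta: (1 lb + 7 oz = 1.4375 lb) × 5/4 × 16 oz/lb × 28.35 g/oz ≈ 815 g
butter: (3 tbsp + 2 tsp = 11/3 tbsp) × 5/4 ÷ 8 tbsp/stick × 113.5 g/stick ≈ 65 g
water: 2 fl oz × 5/4 ÷ 8 fl oz/cup × 240 g/cup = 75 g

all-purpose flour: 11 oz; mozzarella: 425 g; grated parmesan: 5 cup; feta: 815 g; butter: 65 g; water: 75 g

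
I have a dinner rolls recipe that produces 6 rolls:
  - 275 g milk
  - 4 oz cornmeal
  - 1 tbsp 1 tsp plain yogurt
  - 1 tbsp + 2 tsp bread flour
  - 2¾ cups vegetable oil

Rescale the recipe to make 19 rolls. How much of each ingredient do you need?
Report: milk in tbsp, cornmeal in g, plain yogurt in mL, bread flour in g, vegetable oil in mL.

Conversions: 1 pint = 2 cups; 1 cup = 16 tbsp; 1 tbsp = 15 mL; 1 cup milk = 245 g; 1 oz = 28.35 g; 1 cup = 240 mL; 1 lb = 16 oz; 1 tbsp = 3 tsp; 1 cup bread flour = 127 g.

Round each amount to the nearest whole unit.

Scaling factor: 19/6.
milk: 275 g × 19/6 ÷ 245 g/cup × 16 tbsp/cup ≈ 57 tbsp
cornmeal: 4 oz × 19/6 × 28.35 g/oz ≈ 359 g
plain yogurt: (1 tbsp + 1 tsp = 4/3 tbsp) × 19/6 × 15 mL/tbsp ≈ 63 mL
bread flour: (1 tbsp + 2 tsp = 5/3 tbsp) × 19/6 ÷ 16 tbsp/cup × 127 g/cup ≈ 42 g
vegetable oil: 2.75 cup × 19/6 × 240 mL/cup = 2090 mL

milk: 57 tbsp; cornmeal: 359 g; plain yogurt: 63 mL; bread flour: 42 g; vegetable oil: 2090 mL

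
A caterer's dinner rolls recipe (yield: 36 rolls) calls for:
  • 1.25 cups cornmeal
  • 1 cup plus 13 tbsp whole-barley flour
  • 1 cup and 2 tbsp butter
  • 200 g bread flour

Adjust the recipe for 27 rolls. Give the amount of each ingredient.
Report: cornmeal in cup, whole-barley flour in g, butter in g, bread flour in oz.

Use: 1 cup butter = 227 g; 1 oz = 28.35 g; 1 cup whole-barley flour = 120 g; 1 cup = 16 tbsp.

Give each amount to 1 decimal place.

cornmeal: 0.9 cup; whole-barley flour: 163.1 g; butter: 191.5 g; bread flour: 5.3 oz

Scaling factor: 27/36 = 3/4 = 0.75.
cornmeal: 1.25 cup × 3/4 ≈ 0.9 cup
whole-barley flour: (1 cup + 13 tbsp = 1.8125 cup) × 3/4 × 120 g/cup ≈ 163.1 g
butter: (1 cup + 2 tbsp = 1.125 cup) × 3/4 × 227 g/cup ≈ 191.5 g
bread flour: 200 g × 3/4 ÷ 28.35 g/oz ≈ 5.3 oz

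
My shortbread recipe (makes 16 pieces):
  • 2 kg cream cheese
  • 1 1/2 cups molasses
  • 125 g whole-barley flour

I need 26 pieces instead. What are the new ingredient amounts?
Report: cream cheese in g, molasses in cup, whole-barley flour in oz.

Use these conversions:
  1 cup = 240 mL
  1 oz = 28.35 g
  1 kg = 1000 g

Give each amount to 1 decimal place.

cream cheese: 3250.0 g; molasses: 2.4 cup; whole-barley flour: 7.2 oz

Scaling factor: 26/16 = 13/8 = 1.625.
cream cheese: 2 kg × 13/8 × 1000 g/kg = 3250.0 g
molasses: 1.5 cup × 13/8 ≈ 2.4 cup
whole-barley flour: 125 g × 13/8 ÷ 28.35 g/oz ≈ 7.2 oz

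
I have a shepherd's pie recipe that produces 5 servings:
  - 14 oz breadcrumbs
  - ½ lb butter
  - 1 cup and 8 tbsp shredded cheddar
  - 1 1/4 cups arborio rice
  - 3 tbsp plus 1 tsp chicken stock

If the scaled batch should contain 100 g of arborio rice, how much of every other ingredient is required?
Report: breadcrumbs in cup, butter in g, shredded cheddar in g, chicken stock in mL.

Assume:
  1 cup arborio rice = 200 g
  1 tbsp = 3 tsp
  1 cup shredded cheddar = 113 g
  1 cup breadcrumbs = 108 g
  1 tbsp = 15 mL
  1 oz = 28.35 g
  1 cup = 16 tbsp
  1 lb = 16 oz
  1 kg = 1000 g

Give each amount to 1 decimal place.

The original recipe has 250 g of arborio rice, so the scaling factor is 100 ÷ 250 = 2/5 = 0.4.
breadcrumbs: 14 oz × 2/5 × 28.35 g/oz ÷ 108 g/cup ≈ 1.5 cup
butter: 0.5 lb × 2/5 × 16 oz/lb × 28.35 g/oz ≈ 90.7 g
shredded cheddar: (1 cup + 8 tbsp = 1.5 cup) × 2/5 × 113 g/cup = 67.8 g
chicken stock: (3 tbsp + 1 tsp = 10/3 tbsp) × 2/5 × 15 mL/tbsp = 20.0 mL

breadcrumbs: 1.5 cup; butter: 90.7 g; shredded cheddar: 67.8 g; chicken stock: 20.0 mL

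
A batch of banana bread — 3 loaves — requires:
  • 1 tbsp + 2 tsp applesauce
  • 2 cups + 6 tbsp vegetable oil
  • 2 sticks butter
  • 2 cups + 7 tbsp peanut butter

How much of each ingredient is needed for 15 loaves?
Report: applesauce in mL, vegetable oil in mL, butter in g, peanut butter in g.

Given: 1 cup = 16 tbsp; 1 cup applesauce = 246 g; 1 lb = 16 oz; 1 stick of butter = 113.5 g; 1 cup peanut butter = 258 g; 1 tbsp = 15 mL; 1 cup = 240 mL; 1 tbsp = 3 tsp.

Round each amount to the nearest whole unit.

applesauce: 125 mL; vegetable oil: 2850 mL; butter: 1135 g; peanut butter: 3144 g

Scaling factor: 15/3 = 5.
applesauce: (1 tbsp + 2 tsp = 5/3 tbsp) × 5 × 15 mL/tbsp = 125 mL
vegetable oil: (2 cup + 6 tbsp = 2.375 cup) × 5 × 240 mL/cup = 2850 mL
butter: 2 stick × 5 × 113.5 g/stick = 1135 g
peanut butter: (2 cup + 7 tbsp = 2.4375 cup) × 5 × 258 g/cup ≈ 3144 g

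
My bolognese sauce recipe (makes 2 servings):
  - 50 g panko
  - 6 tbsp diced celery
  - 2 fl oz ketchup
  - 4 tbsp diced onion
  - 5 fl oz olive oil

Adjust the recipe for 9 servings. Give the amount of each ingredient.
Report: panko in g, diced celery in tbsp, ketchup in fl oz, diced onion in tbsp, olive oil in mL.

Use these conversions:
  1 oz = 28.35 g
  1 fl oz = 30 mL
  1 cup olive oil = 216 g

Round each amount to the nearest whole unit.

panko: 225 g; diced celery: 27 tbsp; ketchup: 9 fl oz; diced onion: 18 tbsp; olive oil: 675 mL

Scaling factor: 9/2 = 4.5.
panko: 50 g × 9/2 = 225 g
diced celery: 6 tbsp × 9/2 = 27 tbsp
ketchup: 2 fl oz × 9/2 = 9 fl oz
diced onion: 4 tbsp × 9/2 = 18 tbsp
olive oil: 5 fl oz × 9/2 × 30 mL/fl oz = 675 mL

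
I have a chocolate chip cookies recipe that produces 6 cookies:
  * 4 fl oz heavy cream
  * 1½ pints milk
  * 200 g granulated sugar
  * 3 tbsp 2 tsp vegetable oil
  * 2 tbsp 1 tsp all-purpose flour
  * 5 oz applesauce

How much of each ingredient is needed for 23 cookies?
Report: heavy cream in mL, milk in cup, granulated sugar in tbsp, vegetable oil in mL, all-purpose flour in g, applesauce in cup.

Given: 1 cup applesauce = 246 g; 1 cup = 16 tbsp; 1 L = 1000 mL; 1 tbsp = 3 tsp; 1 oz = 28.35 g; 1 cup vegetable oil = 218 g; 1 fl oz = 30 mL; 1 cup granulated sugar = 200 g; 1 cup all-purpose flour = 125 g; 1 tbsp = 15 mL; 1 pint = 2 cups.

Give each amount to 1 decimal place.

heavy cream: 460.0 mL; milk: 11.5 cup; granulated sugar: 61.3 tbsp; vegetable oil: 210.8 mL; all-purpose flour: 69.9 g; applesauce: 2.2 cup

Scaling factor: 23/6.
heavy cream: 4 fl oz × 23/6 × 30 mL/fl oz = 460.0 mL
milk: 1.5 pint × 23/6 × 2 cup/pint = 11.5 cup
granulated sugar: 200 g × 23/6 ÷ 200 g/cup × 16 tbsp/cup ≈ 61.3 tbsp
vegetable oil: (3 tbsp + 2 tsp = 11/3 tbsp) × 23/6 × 15 mL/tbsp ≈ 210.8 mL
all-purpose flour: (2 tbsp + 1 tsp = 7/3 tbsp) × 23/6 ÷ 16 tbsp/cup × 125 g/cup ≈ 69.9 g
applesauce: 5 oz × 23/6 × 28.35 g/oz ÷ 246 g/cup ≈ 2.2 cup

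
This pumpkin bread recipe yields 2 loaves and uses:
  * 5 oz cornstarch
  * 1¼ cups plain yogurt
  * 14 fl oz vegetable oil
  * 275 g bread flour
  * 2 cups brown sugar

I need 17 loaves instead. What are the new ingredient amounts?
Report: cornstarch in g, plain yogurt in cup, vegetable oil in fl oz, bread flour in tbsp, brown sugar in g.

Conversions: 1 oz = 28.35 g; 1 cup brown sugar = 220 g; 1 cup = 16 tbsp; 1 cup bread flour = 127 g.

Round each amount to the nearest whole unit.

cornstarch: 1205 g; plain yogurt: 11 cup; vegetable oil: 119 fl oz; bread flour: 294 tbsp; brown sugar: 3740 g

Scaling factor: 17/2 = 8.5.
cornstarch: 5 oz × 17/2 × 28.35 g/oz ≈ 1205 g
plain yogurt: 1.25 cup × 17/2 ≈ 11 cup
vegetable oil: 14 fl oz × 17/2 = 119 fl oz
bread flour: 275 g × 17/2 ÷ 127 g/cup × 16 tbsp/cup ≈ 294 tbsp
brown sugar: 2 cup × 17/2 × 220 g/cup = 3740 g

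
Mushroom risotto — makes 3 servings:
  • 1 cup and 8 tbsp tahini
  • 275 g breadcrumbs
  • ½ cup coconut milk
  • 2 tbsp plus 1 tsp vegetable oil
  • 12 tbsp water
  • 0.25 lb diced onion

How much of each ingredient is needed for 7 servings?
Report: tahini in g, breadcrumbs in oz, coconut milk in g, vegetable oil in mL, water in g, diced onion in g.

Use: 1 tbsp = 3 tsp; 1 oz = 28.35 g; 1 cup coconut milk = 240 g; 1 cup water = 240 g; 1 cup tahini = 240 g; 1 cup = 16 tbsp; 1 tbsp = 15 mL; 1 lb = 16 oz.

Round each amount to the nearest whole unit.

tahini: 840 g; breadcrumbs: 23 oz; coconut milk: 280 g; vegetable oil: 82 mL; water: 420 g; diced onion: 265 g

Scaling factor: 7/3.
tahini: (1 cup + 8 tbsp = 1.5 cup) × 7/3 × 240 g/cup = 840 g
breadcrumbs: 275 g × 7/3 ÷ 28.35 g/oz ≈ 23 oz
coconut milk: 0.5 cup × 7/3 × 240 g/cup = 280 g
vegetable oil: (2 tbsp + 1 tsp = 7/3 tbsp) × 7/3 × 15 mL/tbsp ≈ 82 mL
water: 12 tbsp × 7/3 ÷ 16 tbsp/cup × 240 g/cup = 420 g
diced onion: 0.25 lb × 7/3 × 16 oz/lb × 28.35 g/oz ≈ 265 g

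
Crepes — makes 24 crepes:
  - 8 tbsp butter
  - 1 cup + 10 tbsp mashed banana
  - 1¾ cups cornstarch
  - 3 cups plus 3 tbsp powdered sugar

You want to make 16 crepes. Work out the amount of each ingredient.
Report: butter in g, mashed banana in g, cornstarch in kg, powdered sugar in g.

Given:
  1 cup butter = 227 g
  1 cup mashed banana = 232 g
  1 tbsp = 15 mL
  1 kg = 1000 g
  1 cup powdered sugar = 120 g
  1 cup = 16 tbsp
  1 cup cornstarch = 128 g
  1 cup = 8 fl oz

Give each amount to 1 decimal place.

Scaling factor: 16/24 = 2/3.
butter: 8 tbsp × 2/3 ÷ 16 tbsp/cup × 227 g/cup ≈ 75.7 g
mashed banana: (1 cup + 10 tbsp = 1.625 cup) × 2/3 × 232 g/cup ≈ 251.3 g
cornstarch: 1.75 cup × 2/3 × 128 g/cup ÷ 1000 g/kg ≈ 0.1 kg
powdered sugar: (3 cup + 3 tbsp = 3.1875 cup) × 2/3 × 120 g/cup = 255.0 g

butter: 75.7 g; mashed banana: 251.3 g; cornstarch: 0.1 kg; powdered sugar: 255.0 g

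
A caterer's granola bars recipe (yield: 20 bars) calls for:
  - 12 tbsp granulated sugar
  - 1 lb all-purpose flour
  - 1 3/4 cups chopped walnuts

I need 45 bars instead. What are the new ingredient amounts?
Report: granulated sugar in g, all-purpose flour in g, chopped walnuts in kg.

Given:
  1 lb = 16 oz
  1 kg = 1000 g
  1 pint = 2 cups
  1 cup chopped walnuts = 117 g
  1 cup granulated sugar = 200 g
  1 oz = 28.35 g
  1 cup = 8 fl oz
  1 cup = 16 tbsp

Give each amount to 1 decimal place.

granulated sugar: 337.5 g; all-purpose flour: 1020.6 g; chopped walnuts: 0.5 kg

Scaling factor: 45/20 = 9/4 = 2.25.
granulated sugar: 12 tbsp × 9/4 ÷ 16 tbsp/cup × 200 g/cup = 337.5 g
all-purpose flour: 1 lb × 9/4 × 16 oz/lb × 28.35 g/oz = 1020.6 g
chopped walnuts: 1.75 cup × 9/4 × 117 g/cup ÷ 1000 g/kg ≈ 0.5 kg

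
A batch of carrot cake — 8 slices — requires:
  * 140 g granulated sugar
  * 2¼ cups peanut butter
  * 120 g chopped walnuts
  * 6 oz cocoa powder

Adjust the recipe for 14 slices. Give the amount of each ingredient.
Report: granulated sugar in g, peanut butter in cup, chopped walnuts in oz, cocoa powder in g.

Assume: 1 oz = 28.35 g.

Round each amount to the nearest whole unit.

granulated sugar: 245 g; peanut butter: 4 cup; chopped walnuts: 7 oz; cocoa powder: 298 g

Scaling factor: 14/8 = 7/4 = 1.75.
granulated sugar: 140 g × 7/4 = 245 g
peanut butter: 2.25 cup × 7/4 ≈ 4 cup
chopped walnuts: 120 g × 7/4 ÷ 28.35 g/oz ≈ 7 oz
cocoa powder: 6 oz × 7/4 × 28.35 g/oz ≈ 298 g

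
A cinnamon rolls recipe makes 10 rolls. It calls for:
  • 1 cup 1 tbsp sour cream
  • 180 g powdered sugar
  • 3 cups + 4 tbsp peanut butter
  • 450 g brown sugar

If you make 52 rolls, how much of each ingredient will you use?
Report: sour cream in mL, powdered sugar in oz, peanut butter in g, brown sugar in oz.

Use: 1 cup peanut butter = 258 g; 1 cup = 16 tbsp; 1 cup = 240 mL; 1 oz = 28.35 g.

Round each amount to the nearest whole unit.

sour cream: 1326 mL; powdered sugar: 33 oz; peanut butter: 4360 g; brown sugar: 83 oz

Scaling factor: 52/10 = 26/5 = 5.2.
sour cream: (1 cup + 1 tbsp = 1.0625 cup) × 26/5 × 240 mL/cup = 1326 mL
powdered sugar: 180 g × 26/5 ÷ 28.35 g/oz ≈ 33 oz
peanut butter: (3 cup + 4 tbsp = 3.25 cup) × 26/5 × 258 g/cup ≈ 4360 g
brown sugar: 450 g × 26/5 ÷ 28.35 g/oz ≈ 83 oz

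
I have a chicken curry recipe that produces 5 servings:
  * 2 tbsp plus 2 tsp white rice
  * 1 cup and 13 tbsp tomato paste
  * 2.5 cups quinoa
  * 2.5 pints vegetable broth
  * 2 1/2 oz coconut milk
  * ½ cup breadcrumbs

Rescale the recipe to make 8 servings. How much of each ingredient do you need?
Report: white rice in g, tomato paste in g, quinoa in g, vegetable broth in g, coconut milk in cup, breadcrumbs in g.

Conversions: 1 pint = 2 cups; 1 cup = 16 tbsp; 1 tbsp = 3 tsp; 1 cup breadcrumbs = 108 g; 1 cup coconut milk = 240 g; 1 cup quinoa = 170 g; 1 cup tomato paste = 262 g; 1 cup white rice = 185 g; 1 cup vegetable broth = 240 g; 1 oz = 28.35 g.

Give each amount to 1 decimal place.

Scaling factor: 8/5 = 1.6.
white rice: (2 tbsp + 2 tsp = 8/3 tbsp) × 8/5 ÷ 16 tbsp/cup × 185 g/cup ≈ 49.3 g
tomato paste: (1 cup + 13 tbsp = 1.8125 cup) × 8/5 × 262 g/cup = 759.8 g
quinoa: 2.5 cup × 8/5 × 170 g/cup = 680.0 g
vegetable broth: 2.5 pint × 8/5 × 2 cup/pint × 240 g/cup = 1920.0 g
coconut milk: 2.5 oz × 8/5 × 28.35 g/oz ÷ 240 g/cup ≈ 0.5 cup
breadcrumbs: 0.5 cup × 8/5 × 108 g/cup = 86.4 g

white rice: 49.3 g; tomato paste: 759.8 g; quinoa: 680.0 g; vegetable broth: 1920.0 g; coconut milk: 0.5 cup; breadcrumbs: 86.4 g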